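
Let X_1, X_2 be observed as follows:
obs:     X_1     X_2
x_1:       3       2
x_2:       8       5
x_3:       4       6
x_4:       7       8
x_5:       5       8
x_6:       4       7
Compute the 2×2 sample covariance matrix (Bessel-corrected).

Step 1 — column means:
  mean(X_1) = (3 + 8 + 4 + 7 + 5 + 4) / 6 = 31/6 = 5.1667
  mean(X_2) = (2 + 5 + 6 + 8 + 8 + 7) / 6 = 36/6 = 6

Step 2 — sample covariance S[i,j] = (1/(n-1)) · Σ_k (x_{k,i} - mean_i) · (x_{k,j} - mean_j), with n-1 = 5.
  S[X_1,X_1] = ((-2.1667)·(-2.1667) + (2.8333)·(2.8333) + (-1.1667)·(-1.1667) + (1.8333)·(1.8333) + (-0.1667)·(-0.1667) + (-1.1667)·(-1.1667)) / 5 = 18.8333/5 = 3.7667
  S[X_1,X_2] = ((-2.1667)·(-4) + (2.8333)·(-1) + (-1.1667)·(0) + (1.8333)·(2) + (-0.1667)·(2) + (-1.1667)·(1)) / 5 = 8/5 = 1.6
  S[X_2,X_2] = ((-4)·(-4) + (-1)·(-1) + (0)·(0) + (2)·(2) + (2)·(2) + (1)·(1)) / 5 = 26/5 = 5.2

S is symmetric (S[j,i] = S[i,j]). Assembling:

S = [[3.7667, 1.6],
 [1.6, 5.2]]


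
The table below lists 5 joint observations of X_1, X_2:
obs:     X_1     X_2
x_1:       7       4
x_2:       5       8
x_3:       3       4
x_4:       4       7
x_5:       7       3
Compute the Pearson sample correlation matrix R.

Step 1 — column means:
  mean(X_1) = (7 + 5 + 3 + 4 + 7) / 5 = 26/5 = 5.2
  mean(X_2) = (4 + 8 + 4 + 7 + 3) / 5 = 26/5 = 5.2

Step 2 — sample variances and covariances s[i,j] = (1/(n-1)) · Σ_k (x_{k,i} - mean_i) · (x_{k,j} - mean_j), with n-1 = 4:
  s[X_1,X_1] = ((1.8)·(1.8) + (-0.2)·(-0.2) + (-2.2)·(-2.2) + (-1.2)·(-1.2) + (1.8)·(1.8)) / 4 = 12.8/4 = 3.2
  s[X_1,X_2] = ((1.8)·(-1.2) + (-0.2)·(2.8) + (-2.2)·(-1.2) + (-1.2)·(1.8) + (1.8)·(-2.2)) / 4 = -6.2/4 = -1.55
  s[X_2,X_2] = ((-1.2)·(-1.2) + (2.8)·(2.8) + (-1.2)·(-1.2) + (1.8)·(1.8) + (-2.2)·(-2.2)) / 4 = 18.8/4 = 4.7
  Sample standard deviations s_i = √(s[i,i]):
  s(X_1) = √(3.2) = 1.7889
  s(X_2) = √(4.7) = 2.1679

Step 3 — r_{ij} = s_{ij} / (s_i · s_j):
  r[X_1,X_1] = 1 (diagonal).
  r[X_1,X_2] = -1.55 / (1.7889 · 2.1679) = -1.55 / 3.8781 = -0.3997
  r[X_2,X_2] = 1 (diagonal).

R is symmetric with unit diagonal. Assembling:

R = [[1, -0.3997],
 [-0.3997, 1]]


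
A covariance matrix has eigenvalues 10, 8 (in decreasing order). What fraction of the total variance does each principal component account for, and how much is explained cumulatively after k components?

Step 1 — total variance = trace(Sigma) = Σ λ_i = 10 + 8 = 18.

Step 2 — fraction explained by component i = λ_i / Σ λ:
  PC1: 10/18 = 0.5556
  PC2: 8/18 = 0.4444

Step 3 — cumulative fraction after k components = (λ_1 + ... + λ_k) / Σ λ:
  k = 1: 10/18 = 0.5556
  k = 2: (10 + 8)/18 = 18/18 = 1

Summary (fraction, with percent):

explained: PC1 0.5556 (55.56%), PC2 0.4444 (44.44%);  cumulative: 0.5556, 1


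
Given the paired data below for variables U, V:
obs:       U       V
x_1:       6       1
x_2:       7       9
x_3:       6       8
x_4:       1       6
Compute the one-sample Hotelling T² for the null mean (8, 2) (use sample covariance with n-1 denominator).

Step 1 — sample mean vector:
  mean(U) = (6 + 7 + 6 + 1) / 4 = 20/4 = 5
  mean(V) = (1 + 9 + 8 + 6) / 4 = 24/4 = 6
  x̄ = (5, 6),  deviation x̄ - mu_0 = (5, 6) - (8, 2) = (-3, 4).

Step 2 — sample covariance matrix, S[i,j] = (1/(n-1)) · Σ_k (x_{k,i} - mean_i) · (x_{k,j} - mean_j), divisor n-1 = 3:
  S[U,U] = ((1)·(1) + (2)·(2) + (1)·(1) + (-4)·(-4)) / 3 = 22/3 = 7.3333
  S[U,V] = ((1)·(-5) + (2)·(3) + (1)·(2) + (-4)·(0)) / 3 = 3/3 = 1
  S[V,V] = ((-5)·(-5) + (3)·(3) + (2)·(2) + (0)·(0)) / 3 = 38/3 = 12.6667
  S = [[7.3333, 1],
 [1, 12.6667]].

Step 3 — invert S. det(S) = 7.3333·12.6667 - (1)² = 91.8889.
  S^{-1} = (1/det) · [[d, -b], [-b, a]] = [[0.1378, -0.0109],
 [-0.0109, 0.0798]].

Step 4 — quadratic form (x̄ - mu_0)^T · S^{-1} · (x̄ - mu_0):
  S^{-1} · (x̄ - mu_0) = (-0.4571, 0.3519),
  (x̄ - mu_0)^T · [...] = (-3)·(-0.4571) + (4)·(0.3519) = 2.7787.

Step 5 — scale by n: T² = 4 · 2.7787 = 11.1149.

T² ≈ 11.1149


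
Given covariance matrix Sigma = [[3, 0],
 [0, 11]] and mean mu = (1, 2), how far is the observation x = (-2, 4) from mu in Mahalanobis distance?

Step 1 — centre the observation: (x - mu) = (-3, 2).

Step 2 — invert Sigma. det(Sigma) = 3·11 - (0)² = 33.
  Sigma^{-1} = (1/det) · [[d, -b], [-b, a]] = [[0.3333, 0],
 [0, 0.0909]].

Step 3 — form the quadratic (x - mu)^T · Sigma^{-1} · (x - mu):
  Sigma^{-1} · (x - mu) = (-1, 0.1818).
  (x - mu)^T · [Sigma^{-1} · (x - mu)] = (-3)·(-1) + (2)·(0.1818) = 3.3636.

Step 4 — take square root: d = √(3.3636) ≈ 1.834.

d(x, mu) = √(3.3636) ≈ 1.834


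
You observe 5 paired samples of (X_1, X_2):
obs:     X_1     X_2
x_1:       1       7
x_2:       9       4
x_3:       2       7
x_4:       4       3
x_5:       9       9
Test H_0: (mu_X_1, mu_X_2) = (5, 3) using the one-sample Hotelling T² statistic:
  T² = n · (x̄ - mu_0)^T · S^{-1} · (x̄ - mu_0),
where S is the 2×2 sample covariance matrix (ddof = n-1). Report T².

Step 1 — sample mean vector:
  mean(X_1) = (1 + 9 + 2 + 4 + 9) / 5 = 25/5 = 5
  mean(X_2) = (7 + 4 + 7 + 3 + 9) / 5 = 30/5 = 6
  x̄ = (5, 6),  deviation x̄ - mu_0 = (5, 6) - (5, 3) = (0, 3).

Step 2 — sample covariance matrix, S[i,j] = (1/(n-1)) · Σ_k (x_{k,i} - mean_i) · (x_{k,j} - mean_j), divisor n-1 = 4:
  S[X_1,X_1] = ((-4)·(-4) + (4)·(4) + (-3)·(-3) + (-1)·(-1) + (4)·(4)) / 4 = 58/4 = 14.5
  S[X_1,X_2] = ((-4)·(1) + (4)·(-2) + (-3)·(1) + (-1)·(-3) + (4)·(3)) / 4 = 0/4 = 0
  S[X_2,X_2] = ((1)·(1) + (-2)·(-2) + (1)·(1) + (-3)·(-3) + (3)·(3)) / 4 = 24/4 = 6
  S = [[14.5, 0],
 [0, 6]].

Step 3 — invert S. det(S) = 14.5·6 - (0)² = 87.
  S^{-1} = (1/det) · [[d, -b], [-b, a]] = [[0.069, 0],
 [0, 0.1667]].

Step 4 — quadratic form (x̄ - mu_0)^T · S^{-1} · (x̄ - mu_0):
  S^{-1} · (x̄ - mu_0) = (0, 0.5),
  (x̄ - mu_0)^T · [...] = (0)·(0) + (3)·(0.5) = 1.5.

Step 5 — scale by n: T² = 5 · 1.5 = 7.5.

T² ≈ 7.5


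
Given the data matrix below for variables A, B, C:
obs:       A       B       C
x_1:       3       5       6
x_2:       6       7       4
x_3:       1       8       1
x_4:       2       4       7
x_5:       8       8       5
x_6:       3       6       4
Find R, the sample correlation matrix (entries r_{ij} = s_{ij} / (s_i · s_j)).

Step 1 — column means:
  mean(A) = (3 + 6 + 1 + 2 + 8 + 3) / 6 = 23/6 = 3.8333
  mean(B) = (5 + 7 + 8 + 4 + 8 + 6) / 6 = 38/6 = 6.3333
  mean(C) = (6 + 4 + 1 + 7 + 5 + 4) / 6 = 27/6 = 4.5

Step 2 — sample variances and covariances s[i,j] = (1/(n-1)) · Σ_k (x_{k,i} - mean_i) · (x_{k,j} - mean_j), with n-1 = 5:
  s[A,A] = ((-0.8333)·(-0.8333) + (2.1667)·(2.1667) + (-2.8333)·(-2.8333) + (-1.8333)·(-1.8333) + (4.1667)·(4.1667) + (-0.8333)·(-0.8333)) / 5 = 34.8333/5 = 6.9667
  s[A,B] = ((-0.8333)·(-1.3333) + (2.1667)·(0.6667) + (-2.8333)·(1.6667) + (-1.8333)·(-2.3333) + (4.1667)·(1.6667) + (-0.8333)·(-0.3333)) / 5 = 9.3333/5 = 1.8667
  s[A,C] = ((-0.8333)·(1.5) + (2.1667)·(-0.5) + (-2.8333)·(-3.5) + (-1.8333)·(2.5) + (4.1667)·(0.5) + (-0.8333)·(-0.5)) / 5 = 5.5/5 = 1.1
  s[B,B] = ((-1.3333)·(-1.3333) + (0.6667)·(0.6667) + (1.6667)·(1.6667) + (-2.3333)·(-2.3333) + (1.6667)·(1.6667) + (-0.3333)·(-0.3333)) / 5 = 13.3333/5 = 2.6667
  s[B,C] = ((-1.3333)·(1.5) + (0.6667)·(-0.5) + (1.6667)·(-3.5) + (-2.3333)·(2.5) + (1.6667)·(0.5) + (-0.3333)·(-0.5)) / 5 = -13/5 = -2.6
  s[C,C] = ((1.5)·(1.5) + (-0.5)·(-0.5) + (-3.5)·(-3.5) + (2.5)·(2.5) + (0.5)·(0.5) + (-0.5)·(-0.5)) / 5 = 21.5/5 = 4.3
  Sample standard deviations s_i = √(s[i,i]):
  s(A) = √(6.9667) = 2.6394
  s(B) = √(2.6667) = 1.633
  s(C) = √(4.3) = 2.0736

Step 3 — r_{ij} = s_{ij} / (s_i · s_j):
  r[A,A] = 1 (diagonal).
  r[A,B] = 1.8667 / (2.6394 · 1.633) = 1.8667 / 4.3102 = 0.4331
  r[A,C] = 1.1 / (2.6394 · 2.0736) = 1.1 / 5.4733 = 0.201
  r[B,B] = 1 (diagonal).
  r[B,C] = -2.6 / (1.633 · 2.0736) = -2.6 / 3.3862 = -0.7678
  r[C,C] = 1 (diagonal).

R is symmetric with unit diagonal. Assembling:

R = [[1, 0.4331, 0.201],
 [0.4331, 1, -0.7678],
 [0.201, -0.7678, 1]]


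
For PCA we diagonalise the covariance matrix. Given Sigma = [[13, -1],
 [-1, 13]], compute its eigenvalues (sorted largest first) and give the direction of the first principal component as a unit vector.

Step 1 — characteristic polynomial of 2×2 Sigma:
  det(Sigma - λI) = λ² - trace · λ + det = 0.
  trace = 13 + 13 = 26, det = 13·13 - (-1)² = 168.
Step 2 — discriminant:
  Δ = trace² - 4·det = 676 - 672 = 4.
Step 3 — eigenvalues:
  λ = (trace ± √Δ)/2 = (26 ± 2)/2,
  λ_1 = 14,  λ_2 = 12.

Step 4 — unit eigenvector for λ_1: solve (Sigma - λ_1 I)v = 0. First row:
  (13 - 14)·v_x + (-1)·v_y = 0, i.e. (-1)·v_x + (-1)·v_y = 0,
  so v ∝ (b, λ_1 - a) = (-1, 1); multiply by -1 so the first entry is positive: u = (1, -1).
  ||u|| = √((1)² + (-1)²) = √(2) ≈ 1.4142,
  v_1 = u/||u|| ≈ (0.7071, -0.7071) (||v_1|| = 1).

λ_1 = 14,  λ_2 = 12;  v_1 ≈ (0.7071, -0.7071)


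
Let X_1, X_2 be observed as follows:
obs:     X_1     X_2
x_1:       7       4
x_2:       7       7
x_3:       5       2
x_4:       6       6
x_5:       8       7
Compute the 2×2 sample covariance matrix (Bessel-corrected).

Step 1 — column means:
  mean(X_1) = (7 + 7 + 5 + 6 + 8) / 5 = 33/5 = 6.6
  mean(X_2) = (4 + 7 + 2 + 6 + 7) / 5 = 26/5 = 5.2

Step 2 — sample covariance S[i,j] = (1/(n-1)) · Σ_k (x_{k,i} - mean_i) · (x_{k,j} - mean_j), with n-1 = 4.
  S[X_1,X_1] = ((0.4)·(0.4) + (0.4)·(0.4) + (-1.6)·(-1.6) + (-0.6)·(-0.6) + (1.4)·(1.4)) / 4 = 5.2/4 = 1.3
  S[X_1,X_2] = ((0.4)·(-1.2) + (0.4)·(1.8) + (-1.6)·(-3.2) + (-0.6)·(0.8) + (1.4)·(1.8)) / 4 = 7.4/4 = 1.85
  S[X_2,X_2] = ((-1.2)·(-1.2) + (1.8)·(1.8) + (-3.2)·(-3.2) + (0.8)·(0.8) + (1.8)·(1.8)) / 4 = 18.8/4 = 4.7

S is symmetric (S[j,i] = S[i,j]). Assembling:

S = [[1.3, 1.85],
 [1.85, 4.7]]


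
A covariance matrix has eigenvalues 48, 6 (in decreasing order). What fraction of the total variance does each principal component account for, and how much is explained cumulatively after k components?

Step 1 — total variance = trace(Sigma) = Σ λ_i = 48 + 6 = 54.

Step 2 — fraction explained by component i = λ_i / Σ λ:
  PC1: 48/54 = 0.8889
  PC2: 6/54 = 0.1111

Step 3 — cumulative fraction after k components = (λ_1 + ... + λ_k) / Σ λ:
  k = 1: 48/54 = 0.8889
  k = 2: (48 + 6)/54 = 54/54 = 1

Summary (fraction, with percent):

explained: PC1 0.8889 (88.89%), PC2 0.1111 (11.11%);  cumulative: 0.8889, 1


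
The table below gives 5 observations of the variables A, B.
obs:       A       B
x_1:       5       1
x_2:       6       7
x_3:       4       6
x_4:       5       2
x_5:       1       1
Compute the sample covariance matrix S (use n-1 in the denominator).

Step 1 — column means:
  mean(A) = (5 + 6 + 4 + 5 + 1) / 5 = 21/5 = 4.2
  mean(B) = (1 + 7 + 6 + 2 + 1) / 5 = 17/5 = 3.4

Step 2 — sample covariance S[i,j] = (1/(n-1)) · Σ_k (x_{k,i} - mean_i) · (x_{k,j} - mean_j), with n-1 = 4.
  S[A,A] = ((0.8)·(0.8) + (1.8)·(1.8) + (-0.2)·(-0.2) + (0.8)·(0.8) + (-3.2)·(-3.2)) / 4 = 14.8/4 = 3.7
  S[A,B] = ((0.8)·(-2.4) + (1.8)·(3.6) + (-0.2)·(2.6) + (0.8)·(-1.4) + (-3.2)·(-2.4)) / 4 = 10.6/4 = 2.65
  S[B,B] = ((-2.4)·(-2.4) + (3.6)·(3.6) + (2.6)·(2.6) + (-1.4)·(-1.4) + (-2.4)·(-2.4)) / 4 = 33.2/4 = 8.3

S is symmetric (S[j,i] = S[i,j]). Assembling:

S = [[3.7, 2.65],
 [2.65, 8.3]]


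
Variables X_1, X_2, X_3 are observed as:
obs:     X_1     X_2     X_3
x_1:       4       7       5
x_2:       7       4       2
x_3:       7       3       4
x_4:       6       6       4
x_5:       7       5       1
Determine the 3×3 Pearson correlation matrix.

Step 1 — column means:
  mean(X_1) = (4 + 7 + 7 + 6 + 7) / 5 = 31/5 = 6.2
  mean(X_2) = (7 + 4 + 3 + 6 + 5) / 5 = 25/5 = 5
  mean(X_3) = (5 + 2 + 4 + 4 + 1) / 5 = 16/5 = 3.2

Step 2 — sample variances and covariances s[i,j] = (1/(n-1)) · Σ_k (x_{k,i} - mean_i) · (x_{k,j} - mean_j), with n-1 = 4:
  s[X_1,X_1] = ((-2.2)·(-2.2) + (0.8)·(0.8) + (0.8)·(0.8) + (-0.2)·(-0.2) + (0.8)·(0.8)) / 4 = 6.8/4 = 1.7
  s[X_1,X_2] = ((-2.2)·(2) + (0.8)·(-1) + (0.8)·(-2) + (-0.2)·(1) + (0.8)·(0)) / 4 = -7/4 = -1.75
  s[X_1,X_3] = ((-2.2)·(1.8) + (0.8)·(-1.2) + (0.8)·(0.8) + (-0.2)·(0.8) + (0.8)·(-2.2)) / 4 = -6.2/4 = -1.55
  s[X_2,X_2] = ((2)·(2) + (-1)·(-1) + (-2)·(-2) + (1)·(1) + (0)·(0)) / 4 = 10/4 = 2.5
  s[X_2,X_3] = ((2)·(1.8) + (-1)·(-1.2) + (-2)·(0.8) + (1)·(0.8) + (0)·(-2.2)) / 4 = 4/4 = 1
  s[X_3,X_3] = ((1.8)·(1.8) + (-1.2)·(-1.2) + (0.8)·(0.8) + (0.8)·(0.8) + (-2.2)·(-2.2)) / 4 = 10.8/4 = 2.7
  Sample standard deviations s_i = √(s[i,i]):
  s(X_1) = √(1.7) = 1.3038
  s(X_2) = √(2.5) = 1.5811
  s(X_3) = √(2.7) = 1.6432

Step 3 — r_{ij} = s_{ij} / (s_i · s_j):
  r[X_1,X_1] = 1 (diagonal).
  r[X_1,X_2] = -1.75 / (1.3038 · 1.5811) = -1.75 / 2.0616 = -0.8489
  r[X_1,X_3] = -1.55 / (1.3038 · 1.6432) = -1.55 / 2.1424 = -0.7235
  r[X_2,X_2] = 1 (diagonal).
  r[X_2,X_3] = 1 / (1.5811 · 1.6432) = 1 / 2.5981 = 0.3849
  r[X_3,X_3] = 1 (diagonal).

R is symmetric with unit diagonal. Assembling:

R = [[1, -0.8489, -0.7235],
 [-0.8489, 1, 0.3849],
 [-0.7235, 0.3849, 1]]


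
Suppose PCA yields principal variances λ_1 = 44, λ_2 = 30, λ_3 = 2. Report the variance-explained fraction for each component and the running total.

Step 1 — total variance = trace(Sigma) = Σ λ_i = 44 + 30 + 2 = 76.

Step 2 — fraction explained by component i = λ_i / Σ λ:
  PC1: 44/76 = 0.5789
  PC2: 30/76 = 0.3947
  PC3: 2/76 = 0.0263

Step 3 — cumulative fraction after k components = (λ_1 + ... + λ_k) / Σ λ:
  k = 1: 44/76 = 0.5789
  k = 2: (44 + 30)/76 = 74/76 = 0.9737
  k = 3: (44 + 30 + 2)/76 = 76/76 = 1

Summary (fraction, with percent):

explained: PC1 0.5789 (57.89%), PC2 0.3947 (39.47%), PC3 0.0263 (2.63%);  cumulative: 0.5789, 0.9737, 1


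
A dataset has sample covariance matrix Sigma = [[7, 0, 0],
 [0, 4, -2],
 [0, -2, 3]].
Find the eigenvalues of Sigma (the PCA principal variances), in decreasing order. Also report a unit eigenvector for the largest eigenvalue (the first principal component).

Step 1 — characteristic polynomial p(λ) = det(λI - Sigma) = λ³ - tr·λ² + c_1·λ - det, where tr = trace, c_1 = sum of the principal 2×2 minors, det = det(Sigma):
  tr = 7 + 4 + 3 = 14,
  c_1 = (7·4 - (0)²) + (7·3 - (0)²) + (4·3 - (-2)²) = 28 + 21 + 8 = 57,
  det = 7·(4·3 - (-2)²) - (0)·((0)·3 - (-2)·(0)) + (0)·((0)·(-2) - 4·(0)) = 7·(8) - (0)·(0) + (0)·(0) = 56.
  So p(λ) = λ³ - 14λ² + 57λ - 56.
Step 2 — look for an integer root (rational root theorem: any rational root is an integer divisor of 56). Testing λ = 7:
  p(7) = 343 - 686 + 399 - 56 = 0  ✓
  Dividing out (λ - 7): p(λ) = (λ - 7)(λ² - 7λ + 8).
Step 3 — remaining eigenvalues from the quadratic λ² - 7λ + 8 = 0:
  Δ = 7² - 4·8 = 49 - 32 = 17,  λ = (7 ± √17)/2 = (7 ± 4.1231)/2 ≈ 5.5616 or 1.4384.
  Sorted: λ_1 = 7,  λ_2 = 5.5616,  λ_3 = 1.4384  (check: sum = 14 = tr ✓).

Step 4 — unit eigenvector for λ_1 = 7: v spans the null space of (Sigma - λ_1 I), whose rows are
  r_1 = (0, 0, 0),  r_2 = (0, -3, -2),  r_3 = (0, -2, -4).
  v is orthogonal to every row, so take v ∝ r_2 × r_3 = ((-3)·(-4) - (-2)·(-2), (-2)·(0) - (0)·(-4), (0)·(-2) - (-3)·(0)) = (8, 0, 0).
  Rescale (divide by 8): u = (1, 0, 0).
  ||u|| = √((1)² + (0)² + (0)²) = √(1) = 1,  v_1 = u/||u|| ≈ (1, 0, 0) (||v_1|| = 1).

λ_1 = 7,  λ_2 = 5.5616,  λ_3 = 1.4384;  v_1 ≈ (1, 0, 0)


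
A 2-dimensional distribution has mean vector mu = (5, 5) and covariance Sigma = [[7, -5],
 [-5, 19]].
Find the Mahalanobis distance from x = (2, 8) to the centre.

Step 1 — centre the observation: (x - mu) = (-3, 3).

Step 2 — invert Sigma. det(Sigma) = 7·19 - (-5)² = 108.
  Sigma^{-1} = (1/det) · [[d, -b], [-b, a]] = [[0.1759, 0.0463],
 [0.0463, 0.0648]].

Step 3 — form the quadratic (x - mu)^T · Sigma^{-1} · (x - mu):
  Sigma^{-1} · (x - mu) = (-0.3889, 0.0556).
  (x - mu)^T · [Sigma^{-1} · (x - mu)] = (-3)·(-0.3889) + (3)·(0.0556) = 1.3333.

Step 4 — take square root: d = √(1.3333) ≈ 1.1547.

d(x, mu) = √(1.3333) ≈ 1.1547


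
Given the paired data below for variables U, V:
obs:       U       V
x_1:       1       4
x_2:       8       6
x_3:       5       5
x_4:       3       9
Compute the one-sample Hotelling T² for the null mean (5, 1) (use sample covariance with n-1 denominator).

Step 1 — sample mean vector:
  mean(U) = (1 + 8 + 5 + 3) / 4 = 17/4 = 4.25
  mean(V) = (4 + 6 + 5 + 9) / 4 = 24/4 = 6
  x̄ = (4.25, 6),  deviation x̄ - mu_0 = (4.25, 6) - (5, 1) = (-0.75, 5).

Step 2 — sample covariance matrix, S[i,j] = (1/(n-1)) · Σ_k (x_{k,i} - mean_i) · (x_{k,j} - mean_j), divisor n-1 = 3:
  S[U,U] = ((-3.25)·(-3.25) + (3.75)·(3.75) + (0.75)·(0.75) + (-1.25)·(-1.25)) / 3 = 26.75/3 = 8.9167
  S[U,V] = ((-3.25)·(-2) + (3.75)·(0) + (0.75)·(-1) + (-1.25)·(3)) / 3 = 2/3 = 0.6667
  S[V,V] = ((-2)·(-2) + (0)·(0) + (-1)·(-1) + (3)·(3)) / 3 = 14/3 = 4.6667
  S = [[8.9167, 0.6667],
 [0.6667, 4.6667]].

Step 3 — invert S. det(S) = 8.9167·4.6667 - (0.6667)² = 41.1667.
  S^{-1} = (1/det) · [[d, -b], [-b, a]] = [[0.1134, -0.0162],
 [-0.0162, 0.2166]].

Step 4 — quadratic form (x̄ - mu_0)^T · S^{-1} · (x̄ - mu_0):
  S^{-1} · (x̄ - mu_0) = (-0.166, 1.0951),
  (x̄ - mu_0)^T · [...] = (-0.75)·(-0.166) + (5)·(1.0951) = 5.6002.

Step 5 — scale by n: T² = 4 · 5.6002 = 22.4008.

T² ≈ 22.4008


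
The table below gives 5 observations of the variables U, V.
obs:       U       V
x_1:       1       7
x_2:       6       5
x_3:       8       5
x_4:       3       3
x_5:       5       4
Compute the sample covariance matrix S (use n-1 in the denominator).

Step 1 — column means:
  mean(U) = (1 + 6 + 8 + 3 + 5) / 5 = 23/5 = 4.6
  mean(V) = (7 + 5 + 5 + 3 + 4) / 5 = 24/5 = 4.8

Step 2 — sample covariance S[i,j] = (1/(n-1)) · Σ_k (x_{k,i} - mean_i) · (x_{k,j} - mean_j), with n-1 = 4.
  S[U,U] = ((-3.6)·(-3.6) + (1.4)·(1.4) + (3.4)·(3.4) + (-1.6)·(-1.6) + (0.4)·(0.4)) / 4 = 29.2/4 = 7.3
  S[U,V] = ((-3.6)·(2.2) + (1.4)·(0.2) + (3.4)·(0.2) + (-1.6)·(-1.8) + (0.4)·(-0.8)) / 4 = -4.4/4 = -1.1
  S[V,V] = ((2.2)·(2.2) + (0.2)·(0.2) + (0.2)·(0.2) + (-1.8)·(-1.8) + (-0.8)·(-0.8)) / 4 = 8.8/4 = 2.2

S is symmetric (S[j,i] = S[i,j]). Assembling:

S = [[7.3, -1.1],
 [-1.1, 2.2]]


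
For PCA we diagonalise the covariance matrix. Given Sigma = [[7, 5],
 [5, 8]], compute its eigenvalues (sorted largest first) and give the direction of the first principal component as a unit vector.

Step 1 — characteristic polynomial of 2×2 Sigma:
  det(Sigma - λI) = λ² - trace · λ + det = 0.
  trace = 7 + 8 = 15, det = 7·8 - (5)² = 31.
Step 2 — discriminant:
  Δ = trace² - 4·det = 225 - 124 = 101.
Step 3 — eigenvalues:
  λ = (trace ± √Δ)/2 = (15 ± 10.0499)/2,
  λ_1 = 12.5249,  λ_2 = 2.4751.

Step 4 — unit eigenvector for λ_1: solve (Sigma - λ_1 I)v = 0. First row:
  (7 - 12.5249)·v_x + (5)·v_y = 0, i.e. (-5.5249)·v_x + (5)·v_y = 0,
  so v ∝ (b, λ_1 - a) = (5, 5.5249) = u.
  ||u|| = √((5)² + (5.5249)²) = √(55.5249) ≈ 7.4515,
  v_1 = u/||u|| ≈ (0.671, 0.7415) (||v_1|| = 1).

λ_1 = 12.5249,  λ_2 = 2.4751;  v_1 ≈ (0.671, 0.7415)


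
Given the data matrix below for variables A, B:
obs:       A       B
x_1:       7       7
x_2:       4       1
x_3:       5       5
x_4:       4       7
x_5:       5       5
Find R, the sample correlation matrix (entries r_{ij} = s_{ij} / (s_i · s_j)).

Step 1 — column means:
  mean(A) = (7 + 4 + 5 + 4 + 5) / 5 = 25/5 = 5
  mean(B) = (7 + 1 + 5 + 7 + 5) / 5 = 25/5 = 5

Step 2 — sample variances and covariances s[i,j] = (1/(n-1)) · Σ_k (x_{k,i} - mean_i) · (x_{k,j} - mean_j), with n-1 = 4:
  s[A,A] = ((2)·(2) + (-1)·(-1) + (0)·(0) + (-1)·(-1) + (0)·(0)) / 4 = 6/4 = 1.5
  s[A,B] = ((2)·(2) + (-1)·(-4) + (0)·(0) + (-1)·(2) + (0)·(0)) / 4 = 6/4 = 1.5
  s[B,B] = ((2)·(2) + (-4)·(-4) + (0)·(0) + (2)·(2) + (0)·(0)) / 4 = 24/4 = 6
  Sample standard deviations s_i = √(s[i,i]):
  s(A) = √(1.5) = 1.2247
  s(B) = √(6) = 2.4495

Step 3 — r_{ij} = s_{ij} / (s_i · s_j):
  r[A,A] = 1 (diagonal).
  r[A,B] = 1.5 / (1.2247 · 2.4495) = 1.5 / 3 = 0.5
  r[B,B] = 1 (diagonal).

R is symmetric with unit diagonal. Assembling:

R = [[1, 0.5],
 [0.5, 1]]


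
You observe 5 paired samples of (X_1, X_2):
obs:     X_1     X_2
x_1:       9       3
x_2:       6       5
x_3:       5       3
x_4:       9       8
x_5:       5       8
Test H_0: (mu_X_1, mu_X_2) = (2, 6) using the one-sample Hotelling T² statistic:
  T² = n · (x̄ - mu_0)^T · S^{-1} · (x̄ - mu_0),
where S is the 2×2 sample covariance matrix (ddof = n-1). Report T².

Step 1 — sample mean vector:
  mean(X_1) = (9 + 6 + 5 + 9 + 5) / 5 = 34/5 = 6.8
  mean(X_2) = (3 + 5 + 3 + 8 + 8) / 5 = 27/5 = 5.4
  x̄ = (6.8, 5.4),  deviation x̄ - mu_0 = (6.8, 5.4) - (2, 6) = (4.8, -0.6).

Step 2 — sample covariance matrix, S[i,j] = (1/(n-1)) · Σ_k (x_{k,i} - mean_i) · (x_{k,j} - mean_j), divisor n-1 = 4:
  S[X_1,X_1] = ((2.2)·(2.2) + (-0.8)·(-0.8) + (-1.8)·(-1.8) + (2.2)·(2.2) + (-1.8)·(-1.8)) / 4 = 16.8/4 = 4.2
  S[X_1,X_2] = ((2.2)·(-2.4) + (-0.8)·(-0.4) + (-1.8)·(-2.4) + (2.2)·(2.6) + (-1.8)·(2.6)) / 4 = 0.4/4 = 0.1
  S[X_2,X_2] = ((-2.4)·(-2.4) + (-0.4)·(-0.4) + (-2.4)·(-2.4) + (2.6)·(2.6) + (2.6)·(2.6)) / 4 = 25.2/4 = 6.3
  S = [[4.2, 0.1],
 [0.1, 6.3]].

Step 3 — invert S. det(S) = 4.2·6.3 - (0.1)² = 26.45.
  S^{-1} = (1/det) · [[d, -b], [-b, a]] = [[0.2382, -0.0038],
 [-0.0038, 0.1588]].

Step 4 — quadratic form (x̄ - mu_0)^T · S^{-1} · (x̄ - mu_0):
  S^{-1} · (x̄ - mu_0) = (1.1456, -0.1134),
  (x̄ - mu_0)^T · [...] = (4.8)·(1.1456) + (-0.6)·(-0.1134) = 5.5667.

Step 5 — scale by n: T² = 5 · 5.5667 = 27.8336.

T² ≈ 27.8336


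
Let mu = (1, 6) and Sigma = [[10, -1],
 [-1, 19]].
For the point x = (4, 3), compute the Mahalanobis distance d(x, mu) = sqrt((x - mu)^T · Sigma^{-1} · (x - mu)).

Step 1 — centre the observation: (x - mu) = (3, -3).

Step 2 — invert Sigma. det(Sigma) = 10·19 - (-1)² = 189.
  Sigma^{-1} = (1/det) · [[d, -b], [-b, a]] = [[0.1005, 0.0053],
 [0.0053, 0.0529]].

Step 3 — form the quadratic (x - mu)^T · Sigma^{-1} · (x - mu):
  Sigma^{-1} · (x - mu) = (0.2857, -0.1429).
  (x - mu)^T · [Sigma^{-1} · (x - mu)] = (3)·(0.2857) + (-3)·(-0.1429) = 1.2857.

Step 4 — take square root: d = √(1.2857) ≈ 1.1339.

d(x, mu) = √(1.2857) ≈ 1.1339


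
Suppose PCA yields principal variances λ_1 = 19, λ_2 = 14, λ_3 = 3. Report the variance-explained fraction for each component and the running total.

Step 1 — total variance = trace(Sigma) = Σ λ_i = 19 + 14 + 3 = 36.

Step 2 — fraction explained by component i = λ_i / Σ λ:
  PC1: 19/36 = 0.5278
  PC2: 14/36 = 0.3889
  PC3: 3/36 = 0.0833

Step 3 — cumulative fraction after k components = (λ_1 + ... + λ_k) / Σ λ:
  k = 1: 19/36 = 0.5278
  k = 2: (19 + 14)/36 = 33/36 = 0.9167
  k = 3: (19 + 14 + 3)/36 = 36/36 = 1

Summary (fraction, with percent):

explained: PC1 0.5278 (52.78%), PC2 0.3889 (38.89%), PC3 0.0833 (8.33%);  cumulative: 0.5278, 0.9167, 1


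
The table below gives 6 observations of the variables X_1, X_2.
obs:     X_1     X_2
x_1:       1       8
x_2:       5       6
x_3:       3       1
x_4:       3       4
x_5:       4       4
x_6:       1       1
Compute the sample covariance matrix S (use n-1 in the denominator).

Step 1 — column means:
  mean(X_1) = (1 + 5 + 3 + 3 + 4 + 1) / 6 = 17/6 = 2.8333
  mean(X_2) = (8 + 6 + 1 + 4 + 4 + 1) / 6 = 24/6 = 4

Step 2 — sample covariance S[i,j] = (1/(n-1)) · Σ_k (x_{k,i} - mean_i) · (x_{k,j} - mean_j), with n-1 = 5.
  S[X_1,X_1] = ((-1.8333)·(-1.8333) + (2.1667)·(2.1667) + (0.1667)·(0.1667) + (0.1667)·(0.1667) + (1.1667)·(1.1667) + (-1.8333)·(-1.8333)) / 5 = 12.8333/5 = 2.5667
  S[X_1,X_2] = ((-1.8333)·(4) + (2.1667)·(2) + (0.1667)·(-3) + (0.1667)·(0) + (1.1667)·(0) + (-1.8333)·(-3)) / 5 = 2/5 = 0.4
  S[X_2,X_2] = ((4)·(4) + (2)·(2) + (-3)·(-3) + (0)·(0) + (0)·(0) + (-3)·(-3)) / 5 = 38/5 = 7.6

S is symmetric (S[j,i] = S[i,j]). Assembling:

S = [[2.5667, 0.4],
 [0.4, 7.6]]


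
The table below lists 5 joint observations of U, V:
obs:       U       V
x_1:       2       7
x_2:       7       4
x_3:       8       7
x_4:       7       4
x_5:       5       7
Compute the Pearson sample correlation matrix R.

Step 1 — column means:
  mean(U) = (2 + 7 + 8 + 7 + 5) / 5 = 29/5 = 5.8
  mean(V) = (7 + 4 + 7 + 4 + 7) / 5 = 29/5 = 5.8

Step 2 — sample variances and covariances s[i,j] = (1/(n-1)) · Σ_k (x_{k,i} - mean_i) · (x_{k,j} - mean_j), with n-1 = 4:
  s[U,U] = ((-3.8)·(-3.8) + (1.2)·(1.2) + (2.2)·(2.2) + (1.2)·(1.2) + (-0.8)·(-0.8)) / 4 = 22.8/4 = 5.7
  s[U,V] = ((-3.8)·(1.2) + (1.2)·(-1.8) + (2.2)·(1.2) + (1.2)·(-1.8) + (-0.8)·(1.2)) / 4 = -7.2/4 = -1.8
  s[V,V] = ((1.2)·(1.2) + (-1.8)·(-1.8) + (1.2)·(1.2) + (-1.8)·(-1.8) + (1.2)·(1.2)) / 4 = 10.8/4 = 2.7
  Sample standard deviations s_i = √(s[i,i]):
  s(U) = √(5.7) = 2.3875
  s(V) = √(2.7) = 1.6432

Step 3 — r_{ij} = s_{ij} / (s_i · s_j):
  r[U,U] = 1 (diagonal).
  r[U,V] = -1.8 / (2.3875 · 1.6432) = -1.8 / 3.923 = -0.4588
  r[V,V] = 1 (diagonal).

R is symmetric with unit diagonal. Assembling:

R = [[1, -0.4588],
 [-0.4588, 1]]


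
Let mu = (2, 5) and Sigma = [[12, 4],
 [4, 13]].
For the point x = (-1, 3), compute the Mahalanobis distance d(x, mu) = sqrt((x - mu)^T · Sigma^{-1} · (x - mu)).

Step 1 — centre the observation: (x - mu) = (-3, -2).

Step 2 — invert Sigma. det(Sigma) = 12·13 - (4)² = 140.
  Sigma^{-1} = (1/det) · [[d, -b], [-b, a]] = [[0.0929, -0.0286],
 [-0.0286, 0.0857]].

Step 3 — form the quadratic (x - mu)^T · Sigma^{-1} · (x - mu):
  Sigma^{-1} · (x - mu) = (-0.2214, -0.0857).
  (x - mu)^T · [Sigma^{-1} · (x - mu)] = (-3)·(-0.2214) + (-2)·(-0.0857) = 0.8357.

Step 4 — take square root: d = √(0.8357) ≈ 0.9142.

d(x, mu) = √(0.8357) ≈ 0.9142


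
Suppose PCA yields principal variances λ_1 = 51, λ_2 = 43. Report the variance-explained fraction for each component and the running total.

Step 1 — total variance = trace(Sigma) = Σ λ_i = 51 + 43 = 94.

Step 2 — fraction explained by component i = λ_i / Σ λ:
  PC1: 51/94 = 0.5426
  PC2: 43/94 = 0.4574

Step 3 — cumulative fraction after k components = (λ_1 + ... + λ_k) / Σ λ:
  k = 1: 51/94 = 0.5426
  k = 2: (51 + 43)/94 = 94/94 = 1

Summary (fraction, with percent):

explained: PC1 0.5426 (54.26%), PC2 0.4574 (45.74%);  cumulative: 0.5426, 1


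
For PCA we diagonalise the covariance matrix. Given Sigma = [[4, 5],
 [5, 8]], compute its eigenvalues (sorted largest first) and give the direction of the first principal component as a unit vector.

Step 1 — characteristic polynomial of 2×2 Sigma:
  det(Sigma - λI) = λ² - trace · λ + det = 0.
  trace = 4 + 8 = 12, det = 4·8 - (5)² = 7.
Step 2 — discriminant:
  Δ = trace² - 4·det = 144 - 28 = 116.
Step 3 — eigenvalues:
  λ = (trace ± √Δ)/2 = (12 ± 10.7703)/2,
  λ_1 = 11.3852,  λ_2 = 0.6148.

Step 4 — unit eigenvector for λ_1: solve (Sigma - λ_1 I)v = 0. First row:
  (4 - 11.3852)·v_x + (5)·v_y = 0, i.e. (-7.3852)·v_x + (5)·v_y = 0,
  so v ∝ (b, λ_1 - a) = (5, 7.3852) = u.
  ||u|| = √((5)² + (7.3852)²) = √(79.5407) ≈ 8.9186,
  v_1 = u/||u|| ≈ (0.5606, 0.8281) (||v_1|| = 1).

λ_1 = 11.3852,  λ_2 = 0.6148;  v_1 ≈ (0.5606, 0.8281)


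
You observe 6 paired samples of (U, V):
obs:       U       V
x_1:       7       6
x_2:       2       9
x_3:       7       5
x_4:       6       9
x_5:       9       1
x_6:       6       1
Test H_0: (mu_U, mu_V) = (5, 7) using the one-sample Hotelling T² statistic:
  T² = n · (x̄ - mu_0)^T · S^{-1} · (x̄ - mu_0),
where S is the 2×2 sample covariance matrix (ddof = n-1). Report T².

Step 1 — sample mean vector:
  mean(U) = (7 + 2 + 7 + 6 + 9 + 6) / 6 = 37/6 = 6.1667
  mean(V) = (6 + 9 + 5 + 9 + 1 + 1) / 6 = 31/6 = 5.1667
  x̄ = (6.1667, 5.1667),  deviation x̄ - mu_0 = (6.1667, 5.1667) - (5, 7) = (1.1667, -1.8333).

Step 2 — sample covariance matrix, S[i,j] = (1/(n-1)) · Σ_k (x_{k,i} - mean_i) · (x_{k,j} - mean_j), divisor n-1 = 5:
  S[U,U] = ((0.8333)·(0.8333) + (-4.1667)·(-4.1667) + (0.8333)·(0.8333) + (-0.1667)·(-0.1667) + (2.8333)·(2.8333) + (-0.1667)·(-0.1667)) / 5 = 26.8333/5 = 5.3667
  S[U,V] = ((0.8333)·(0.8333) + (-4.1667)·(3.8333) + (0.8333)·(-0.1667) + (-0.1667)·(3.8333) + (2.8333)·(-4.1667) + (-0.1667)·(-4.1667)) / 5 = -27.1667/5 = -5.4333
  S[V,V] = ((0.8333)·(0.8333) + (3.8333)·(3.8333) + (-0.1667)·(-0.1667) + (3.8333)·(3.8333) + (-4.1667)·(-4.1667) + (-4.1667)·(-4.1667)) / 5 = 64.8333/5 = 12.9667
  S = [[5.3667, -5.4333],
 [-5.4333, 12.9667]].

Step 3 — invert S. det(S) = 5.3667·12.9667 - (-5.4333)² = 40.0667.
  S^{-1} = (1/det) · [[d, -b], [-b, a]] = [[0.3236, 0.1356],
 [0.1356, 0.1339]].

Step 4 — quadratic form (x̄ - mu_0)^T · S^{-1} · (x̄ - mu_0):
  S^{-1} · (x̄ - mu_0) = (0.129, -0.0874),
  (x̄ - mu_0)^T · [...] = (1.1667)·(0.129) + (-1.8333)·(-0.0874) = 0.3106.

Step 5 — scale by n: T² = 6 · 0.3106 = 1.8636.

T² ≈ 1.8636


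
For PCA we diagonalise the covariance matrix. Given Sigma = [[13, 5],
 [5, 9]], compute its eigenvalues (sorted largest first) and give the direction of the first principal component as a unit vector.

Step 1 — characteristic polynomial of 2×2 Sigma:
  det(Sigma - λI) = λ² - trace · λ + det = 0.
  trace = 13 + 9 = 22, det = 13·9 - (5)² = 92.
Step 2 — discriminant:
  Δ = trace² - 4·det = 484 - 368 = 116.
Step 3 — eigenvalues:
  λ = (trace ± √Δ)/2 = (22 ± 10.7703)/2,
  λ_1 = 16.3852,  λ_2 = 5.6148.

Step 4 — unit eigenvector for λ_1: solve (Sigma - λ_1 I)v = 0. First row:
  (13 - 16.3852)·v_x + (5)·v_y = 0, i.e. (-3.3852)·v_x + (5)·v_y = 0,
  so v ∝ (b, λ_1 - a) = (5, 3.3852) = u.
  ||u|| = √((5)² + (3.3852)²) = √(36.4593) ≈ 6.0382,
  v_1 = u/||u|| ≈ (0.8281, 0.5606) (||v_1|| = 1).

λ_1 = 16.3852,  λ_2 = 5.6148;  v_1 ≈ (0.8281, 0.5606)


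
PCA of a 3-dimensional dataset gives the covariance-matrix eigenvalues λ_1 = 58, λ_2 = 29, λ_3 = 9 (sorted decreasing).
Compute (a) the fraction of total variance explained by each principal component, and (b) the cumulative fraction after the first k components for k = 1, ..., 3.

Step 1 — total variance = trace(Sigma) = Σ λ_i = 58 + 29 + 9 = 96.

Step 2 — fraction explained by component i = λ_i / Σ λ:
  PC1: 58/96 = 0.6042
  PC2: 29/96 = 0.3021
  PC3: 9/96 = 0.0938

Step 3 — cumulative fraction after k components = (λ_1 + ... + λ_k) / Σ λ:
  k = 1: 58/96 = 0.6042
  k = 2: (58 + 29)/96 = 87/96 = 0.9062
  k = 3: (58 + 29 + 9)/96 = 96/96 = 1

Summary (fraction, with percent):

explained: PC1 0.6042 (60.42%), PC2 0.3021 (30.21%), PC3 0.0938 (9.38%);  cumulative: 0.6042, 0.9062, 1


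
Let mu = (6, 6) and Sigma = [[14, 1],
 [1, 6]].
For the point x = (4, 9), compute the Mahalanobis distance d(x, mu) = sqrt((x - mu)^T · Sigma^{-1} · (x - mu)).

Step 1 — centre the observation: (x - mu) = (-2, 3).

Step 2 — invert Sigma. det(Sigma) = 14·6 - (1)² = 83.
  Sigma^{-1} = (1/det) · [[d, -b], [-b, a]] = [[0.0723, -0.012],
 [-0.012, 0.1687]].

Step 3 — form the quadratic (x - mu)^T · Sigma^{-1} · (x - mu):
  Sigma^{-1} · (x - mu) = (-0.1807, 0.5301).
  (x - mu)^T · [Sigma^{-1} · (x - mu)] = (-2)·(-0.1807) + (3)·(0.5301) = 1.9518.

Step 4 — take square root: d = √(1.9518) ≈ 1.3971.

d(x, mu) = √(1.9518) ≈ 1.3971


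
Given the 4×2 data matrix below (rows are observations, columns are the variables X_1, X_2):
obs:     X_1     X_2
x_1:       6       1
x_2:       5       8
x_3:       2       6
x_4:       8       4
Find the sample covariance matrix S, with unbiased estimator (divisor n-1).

Step 1 — column means:
  mean(X_1) = (6 + 5 + 2 + 8) / 4 = 21/4 = 5.25
  mean(X_2) = (1 + 8 + 6 + 4) / 4 = 19/4 = 4.75

Step 2 — sample covariance S[i,j] = (1/(n-1)) · Σ_k (x_{k,i} - mean_i) · (x_{k,j} - mean_j), with n-1 = 3.
  S[X_1,X_1] = ((0.75)·(0.75) + (-0.25)·(-0.25) + (-3.25)·(-3.25) + (2.75)·(2.75)) / 3 = 18.75/3 = 6.25
  S[X_1,X_2] = ((0.75)·(-3.75) + (-0.25)·(3.25) + (-3.25)·(1.25) + (2.75)·(-0.75)) / 3 = -9.75/3 = -3.25
  S[X_2,X_2] = ((-3.75)·(-3.75) + (3.25)·(3.25) + (1.25)·(1.25) + (-0.75)·(-0.75)) / 3 = 26.75/3 = 8.9167

S is symmetric (S[j,i] = S[i,j]). Assembling:

S = [[6.25, -3.25],
 [-3.25, 8.9167]]


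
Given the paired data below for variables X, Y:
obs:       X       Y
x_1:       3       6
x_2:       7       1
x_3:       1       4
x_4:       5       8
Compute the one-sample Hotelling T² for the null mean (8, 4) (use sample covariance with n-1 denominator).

Step 1 — sample mean vector:
  mean(X) = (3 + 7 + 1 + 5) / 4 = 16/4 = 4
  mean(Y) = (6 + 1 + 4 + 8) / 4 = 19/4 = 4.75
  x̄ = (4, 4.75),  deviation x̄ - mu_0 = (4, 4.75) - (8, 4) = (-4, 0.75).

Step 2 — sample covariance matrix, S[i,j] = (1/(n-1)) · Σ_k (x_{k,i} - mean_i) · (x_{k,j} - mean_j), divisor n-1 = 3:
  S[X,X] = ((-1)·(-1) + (3)·(3) + (-3)·(-3) + (1)·(1)) / 3 = 20/3 = 6.6667
  S[X,Y] = ((-1)·(1.25) + (3)·(-3.75) + (-3)·(-0.75) + (1)·(3.25)) / 3 = -7/3 = -2.3333
  S[Y,Y] = ((1.25)·(1.25) + (-3.75)·(-3.75) + (-0.75)·(-0.75) + (3.25)·(3.25)) / 3 = 26.75/3 = 8.9167
  S = [[6.6667, -2.3333],
 [-2.3333, 8.9167]].

Step 3 — invert S. det(S) = 6.6667·8.9167 - (-2.3333)² = 54.
  S^{-1} = (1/det) · [[d, -b], [-b, a]] = [[0.1651, 0.0432],
 [0.0432, 0.1235]].

Step 4 — quadratic form (x̄ - mu_0)^T · S^{-1} · (x̄ - mu_0):
  S^{-1} · (x̄ - mu_0) = (-0.6281, -0.0802),
  (x̄ - mu_0)^T · [...] = (-4)·(-0.6281) + (0.75)·(-0.0802) = 2.4522.

Step 5 — scale by n: T² = 4 · 2.4522 = 9.8086.

T² ≈ 9.8086


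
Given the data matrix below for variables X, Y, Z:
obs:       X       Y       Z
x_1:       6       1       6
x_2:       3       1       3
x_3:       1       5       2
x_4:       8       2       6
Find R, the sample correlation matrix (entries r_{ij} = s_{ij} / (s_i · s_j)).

Step 1 — column means:
  mean(X) = (6 + 3 + 1 + 8) / 4 = 18/4 = 4.5
  mean(Y) = (1 + 1 + 5 + 2) / 4 = 9/4 = 2.25
  mean(Z) = (6 + 3 + 2 + 6) / 4 = 17/4 = 4.25

Step 2 — sample variances and covariances s[i,j] = (1/(n-1)) · Σ_k (x_{k,i} - mean_i) · (x_{k,j} - mean_j), with n-1 = 3:
  s[X,X] = ((1.5)·(1.5) + (-1.5)·(-1.5) + (-3.5)·(-3.5) + (3.5)·(3.5)) / 3 = 29/3 = 9.6667
  s[X,Y] = ((1.5)·(-1.25) + (-1.5)·(-1.25) + (-3.5)·(2.75) + (3.5)·(-0.25)) / 3 = -10.5/3 = -3.5
  s[X,Z] = ((1.5)·(1.75) + (-1.5)·(-1.25) + (-3.5)·(-2.25) + (3.5)·(1.75)) / 3 = 18.5/3 = 6.1667
  s[Y,Y] = ((-1.25)·(-1.25) + (-1.25)·(-1.25) + (2.75)·(2.75) + (-0.25)·(-0.25)) / 3 = 10.75/3 = 3.5833
  s[Y,Z] = ((-1.25)·(1.75) + (-1.25)·(-1.25) + (2.75)·(-2.25) + (-0.25)·(1.75)) / 3 = -7.25/3 = -2.4167
  s[Z,Z] = ((1.75)·(1.75) + (-1.25)·(-1.25) + (-2.25)·(-2.25) + (1.75)·(1.75)) / 3 = 12.75/3 = 4.25
  Sample standard deviations s_i = √(s[i,i]):
  s(X) = √(9.6667) = 3.1091
  s(Y) = √(3.5833) = 1.893
  s(Z) = √(4.25) = 2.0616

Step 3 — r_{ij} = s_{ij} / (s_i · s_j):
  r[X,X] = 1 (diagonal).
  r[X,Y] = -3.5 / (3.1091 · 1.893) = -3.5 / 5.8855 = -0.5947
  r[X,Z] = 6.1667 / (3.1091 · 2.0616) = 6.1667 / 6.4096 = 0.9621
  r[Y,Y] = 1 (diagonal).
  r[Y,Z] = -2.4167 / (1.893 · 2.0616) = -2.4167 / 3.9025 = -0.6193
  r[Z,Z] = 1 (diagonal).

R is symmetric with unit diagonal. Assembling:

R = [[1, -0.5947, 0.9621],
 [-0.5947, 1, -0.6193],
 [0.9621, -0.6193, 1]]


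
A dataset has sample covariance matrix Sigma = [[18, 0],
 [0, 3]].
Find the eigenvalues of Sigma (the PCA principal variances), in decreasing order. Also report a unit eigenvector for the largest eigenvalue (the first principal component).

Step 1 — characteristic polynomial of 2×2 Sigma:
  det(Sigma - λI) = λ² - trace · λ + det = 0.
  trace = 18 + 3 = 21, det = 18·3 - (0)² = 54.
Step 2 — discriminant:
  Δ = trace² - 4·det = 441 - 216 = 225.
Step 3 — eigenvalues:
  λ = (trace ± √Δ)/2 = (21 ± 15)/2,
  λ_1 = 18,  λ_2 = 3.

Step 4 — unit eigenvector for λ_1: Sigma is diagonal, so its eigenvectors are the coordinate axes. λ_1 = 18 is the diagonal entry on the first coordinate axis, hence
  v_1 = (1, 0) (||v_1|| = 1).

λ_1 = 18,  λ_2 = 3;  v_1 ≈ (1, 0)


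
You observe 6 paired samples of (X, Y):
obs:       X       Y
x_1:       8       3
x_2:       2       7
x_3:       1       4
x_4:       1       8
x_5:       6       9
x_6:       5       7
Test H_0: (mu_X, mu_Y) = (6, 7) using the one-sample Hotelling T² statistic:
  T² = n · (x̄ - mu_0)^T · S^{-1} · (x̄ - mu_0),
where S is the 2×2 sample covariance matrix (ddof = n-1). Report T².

Step 1 — sample mean vector:
  mean(X) = (8 + 2 + 1 + 1 + 6 + 5) / 6 = 23/6 = 3.8333
  mean(Y) = (3 + 7 + 4 + 8 + 9 + 7) / 6 = 38/6 = 6.3333
  x̄ = (3.8333, 6.3333),  deviation x̄ - mu_0 = (3.8333, 6.3333) - (6, 7) = (-2.1667, -0.6667).

Step 2 — sample covariance matrix, S[i,j] = (1/(n-1)) · Σ_k (x_{k,i} - mean_i) · (x_{k,j} - mean_j), divisor n-1 = 5:
  S[X,X] = ((4.1667)·(4.1667) + (-1.8333)·(-1.8333) + (-2.8333)·(-2.8333) + (-2.8333)·(-2.8333) + (2.1667)·(2.1667) + (1.1667)·(1.1667)) / 5 = 42.8333/5 = 8.5667
  S[X,Y] = ((4.1667)·(-3.3333) + (-1.8333)·(0.6667) + (-2.8333)·(-2.3333) + (-2.8333)·(1.6667) + (2.1667)·(2.6667) + (1.1667)·(0.6667)) / 5 = -6.6667/5 = -1.3333
  S[Y,Y] = ((-3.3333)·(-3.3333) + (0.6667)·(0.6667) + (-2.3333)·(-2.3333) + (1.6667)·(1.6667) + (2.6667)·(2.6667) + (0.6667)·(0.6667)) / 5 = 27.3333/5 = 5.4667
  S = [[8.5667, -1.3333],
 [-1.3333, 5.4667]].

Step 3 — invert S. det(S) = 8.5667·5.4667 - (-1.3333)² = 45.0533.
  S^{-1} = (1/det) · [[d, -b], [-b, a]] = [[0.1213, 0.0296],
 [0.0296, 0.1901]].

Step 4 — quadratic form (x̄ - mu_0)^T · S^{-1} · (x̄ - mu_0):
  S^{-1} · (x̄ - mu_0) = (-0.2826, -0.1909),
  (x̄ - mu_0)^T · [...] = (-2.1667)·(-0.2826) + (-0.6667)·(-0.1909) = 0.7396.

Step 5 — scale by n: T² = 6 · 0.7396 = 4.4377.

T² ≈ 4.4377


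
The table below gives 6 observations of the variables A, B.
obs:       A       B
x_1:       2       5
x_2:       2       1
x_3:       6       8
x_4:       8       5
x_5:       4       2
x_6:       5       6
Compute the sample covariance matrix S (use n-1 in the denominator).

Step 1 — column means:
  mean(A) = (2 + 2 + 6 + 8 + 4 + 5) / 6 = 27/6 = 4.5
  mean(B) = (5 + 1 + 8 + 5 + 2 + 6) / 6 = 27/6 = 4.5

Step 2 — sample covariance S[i,j] = (1/(n-1)) · Σ_k (x_{k,i} - mean_i) · (x_{k,j} - mean_j), with n-1 = 5.
  S[A,A] = ((-2.5)·(-2.5) + (-2.5)·(-2.5) + (1.5)·(1.5) + (3.5)·(3.5) + (-0.5)·(-0.5) + (0.5)·(0.5)) / 5 = 27.5/5 = 5.5
  S[A,B] = ((-2.5)·(0.5) + (-2.5)·(-3.5) + (1.5)·(3.5) + (3.5)·(0.5) + (-0.5)·(-2.5) + (0.5)·(1.5)) / 5 = 16.5/5 = 3.3
  S[B,B] = ((0.5)·(0.5) + (-3.5)·(-3.5) + (3.5)·(3.5) + (0.5)·(0.5) + (-2.5)·(-2.5) + (1.5)·(1.5)) / 5 = 33.5/5 = 6.7

S is symmetric (S[j,i] = S[i,j]). Assembling:

S = [[5.5, 3.3],
 [3.3, 6.7]]


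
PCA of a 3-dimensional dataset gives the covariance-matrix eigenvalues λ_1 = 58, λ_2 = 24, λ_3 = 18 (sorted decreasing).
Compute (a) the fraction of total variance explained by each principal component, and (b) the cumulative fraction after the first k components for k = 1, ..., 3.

Step 1 — total variance = trace(Sigma) = Σ λ_i = 58 + 24 + 18 = 100.

Step 2 — fraction explained by component i = λ_i / Σ λ:
  PC1: 58/100 = 0.58
  PC2: 24/100 = 0.24
  PC3: 18/100 = 0.18

Step 3 — cumulative fraction after k components = (λ_1 + ... + λ_k) / Σ λ:
  k = 1: 58/100 = 0.58
  k = 2: (58 + 24)/100 = 82/100 = 0.82
  k = 3: (58 + 24 + 18)/100 = 100/100 = 1

Summary (fraction, with percent):

explained: PC1 0.58 (58%), PC2 0.24 (24%), PC3 0.18 (18%);  cumulative: 0.58, 0.82, 1


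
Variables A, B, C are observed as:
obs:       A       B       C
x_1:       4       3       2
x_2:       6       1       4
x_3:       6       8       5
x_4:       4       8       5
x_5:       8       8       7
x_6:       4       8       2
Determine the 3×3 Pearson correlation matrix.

Step 1 — column means:
  mean(A) = (4 + 6 + 6 + 4 + 8 + 4) / 6 = 32/6 = 5.3333
  mean(B) = (3 + 1 + 8 + 8 + 8 + 8) / 6 = 36/6 = 6
  mean(C) = (2 + 4 + 5 + 5 + 7 + 2) / 6 = 25/6 = 4.1667

Step 2 — sample variances and covariances s[i,j] = (1/(n-1)) · Σ_k (x_{k,i} - mean_i) · (x_{k,j} - mean_j), with n-1 = 5:
  s[A,A] = ((-1.3333)·(-1.3333) + (0.6667)·(0.6667) + (0.6667)·(0.6667) + (-1.3333)·(-1.3333) + (2.6667)·(2.6667) + (-1.3333)·(-1.3333)) / 5 = 13.3333/5 = 2.6667
  s[A,B] = ((-1.3333)·(-3) + (0.6667)·(-5) + (0.6667)·(2) + (-1.3333)·(2) + (2.6667)·(2) + (-1.3333)·(2)) / 5 = 2/5 = 0.4
  s[A,C] = ((-1.3333)·(-2.1667) + (0.6667)·(-0.1667) + (0.6667)·(0.8333) + (-1.3333)·(0.8333) + (2.6667)·(2.8333) + (-1.3333)·(-2.1667)) / 5 = 12.6667/5 = 2.5333
  s[B,B] = ((-3)·(-3) + (-5)·(-5) + (2)·(2) + (2)·(2) + (2)·(2) + (2)·(2)) / 5 = 50/5 = 10
  s[B,C] = ((-3)·(-2.1667) + (-5)·(-0.1667) + (2)·(0.8333) + (2)·(0.8333) + (2)·(2.8333) + (2)·(-2.1667)) / 5 = 12/5 = 2.4
  s[C,C] = ((-2.1667)·(-2.1667) + (-0.1667)·(-0.1667) + (0.8333)·(0.8333) + (0.8333)·(0.8333) + (2.8333)·(2.8333) + (-2.1667)·(-2.1667)) / 5 = 18.8333/5 = 3.7667
  Sample standard deviations s_i = √(s[i,i]):
  s(A) = √(2.6667) = 1.633
  s(B) = √(10) = 3.1623
  s(C) = √(3.7667) = 1.9408

Step 3 — r_{ij} = s_{ij} / (s_i · s_j):
  r[A,A] = 1 (diagonal).
  r[A,B] = 0.4 / (1.633 · 3.1623) = 0.4 / 5.164 = 0.0775
  r[A,C] = 2.5333 / (1.633 · 1.9408) = 2.5333 / 3.1693 = 0.7993
  r[B,B] = 1 (diagonal).
  r[B,C] = 2.4 / (3.1623 · 1.9408) = 2.4 / 6.1373 = 0.3911
  r[C,C] = 1 (diagonal).

R is symmetric with unit diagonal. Assembling:

R = [[1, 0.0775, 0.7993],
 [0.0775, 1, 0.3911],
 [0.7993, 0.3911, 1]]
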